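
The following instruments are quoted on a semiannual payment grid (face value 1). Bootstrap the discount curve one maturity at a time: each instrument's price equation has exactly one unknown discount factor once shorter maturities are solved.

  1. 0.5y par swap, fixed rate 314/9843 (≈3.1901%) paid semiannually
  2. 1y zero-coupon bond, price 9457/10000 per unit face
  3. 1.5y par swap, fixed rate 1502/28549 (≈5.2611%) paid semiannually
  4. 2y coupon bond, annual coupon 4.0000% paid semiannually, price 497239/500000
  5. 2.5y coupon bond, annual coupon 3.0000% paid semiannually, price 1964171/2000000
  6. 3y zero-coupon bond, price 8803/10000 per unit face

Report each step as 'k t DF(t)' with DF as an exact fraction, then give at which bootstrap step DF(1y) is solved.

1 1/2 9843/10000
2 1 9457/10000
3 3/2 9249/10000
4 2 919/1000
5 5/2 4559/5000
6 3 8803/10000
DF(1y) is solved at step 2

step 1 [0.5y] swap r/2=157/9843: DF=(1 − 157/9843·(0))/(1+157/9843) = 9843/10000 ≈ 0.984300
step 2 [1y] zero: DF = P = 9457/10000 ≈ 0.945700
step 3 [1.5y] swap r/2=751/28549: DF=(1 − 751/28549·(0.984300+0.945700))/(1+751/28549) = 9249/10000 ≈ 0.924900
step 4 [2y] bond c/2=1/50: DF=(497239/500000 − 1/50·(0.984300+0.945700+0.924900))/(1+1/50) = 919/1000 ≈ 0.919000
step 5 [2.5y] bond c/2=3/200: DF=(1964171/2000000 − 3/200·(0.984300+0.945700+0.924900+0.919000))/(1+3/200) = 4559/5000 ≈ 0.911800
step 6 [3y] zero: DF = P = 8803/10000 ≈ 0.880300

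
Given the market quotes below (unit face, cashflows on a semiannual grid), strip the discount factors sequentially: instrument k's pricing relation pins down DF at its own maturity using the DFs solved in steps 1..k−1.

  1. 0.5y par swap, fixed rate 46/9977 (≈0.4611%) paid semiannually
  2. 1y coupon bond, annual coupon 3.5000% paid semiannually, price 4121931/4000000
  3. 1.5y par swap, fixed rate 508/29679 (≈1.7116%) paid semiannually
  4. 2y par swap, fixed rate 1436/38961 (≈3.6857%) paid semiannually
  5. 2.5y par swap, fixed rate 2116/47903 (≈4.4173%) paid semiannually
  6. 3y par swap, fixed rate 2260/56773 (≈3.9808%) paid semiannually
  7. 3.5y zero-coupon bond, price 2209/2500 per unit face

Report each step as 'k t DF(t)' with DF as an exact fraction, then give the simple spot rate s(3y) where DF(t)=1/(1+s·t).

step 1 [0.5y] swap r/2=23/9977: DF=(1 − 23/9977·(0))/(1+23/9977) = 9977/10000 ≈ 0.997700
step 2 [1y] bond c/2=7/400: DF=(4121931/4000000 − 7/400·(0.997700))/(1+7/400) = 2489/2500 ≈ 0.995600
step 3 [1.5y] swap r/2=254/29679: DF=(1 − 254/29679·(0.997700+0.995600))/(1+254/29679) = 4873/5000 ≈ 0.974600
step 4 [2y] swap r/2=718/38961: DF=(1 − 718/38961·(0.997700+0.995600+0.974600))/(1+718/38961) = 4641/5000 ≈ 0.928200
step 5 [2.5y] swap r/2=1058/47903: DF=(1 − 1058/47903·(0.997700+0.995600+0.974600+0.928200))/(1+1058/47903) = 4471/5000 ≈ 0.894200
step 6 [3y] swap r/2=1130/56773: DF=(1 − 1130/56773·(0.997700+0.995600+0.974600+0.928200+0.894200))/(1+1130/56773) = 887/1000 ≈ 0.887000
step 7 [3.5y] zero: DF = P = 2209/2500 ≈ 0.883600

1 1/2 9977/10000
2 1 2489/2500
3 3/2 4873/5000
4 2 4641/5000
5 5/2 4471/5000
6 3 887/1000
7 7/2 2209/2500
s(3y) = (1/(887/1000) − 1)/(3) = 113/2661 ≈ 4.2465%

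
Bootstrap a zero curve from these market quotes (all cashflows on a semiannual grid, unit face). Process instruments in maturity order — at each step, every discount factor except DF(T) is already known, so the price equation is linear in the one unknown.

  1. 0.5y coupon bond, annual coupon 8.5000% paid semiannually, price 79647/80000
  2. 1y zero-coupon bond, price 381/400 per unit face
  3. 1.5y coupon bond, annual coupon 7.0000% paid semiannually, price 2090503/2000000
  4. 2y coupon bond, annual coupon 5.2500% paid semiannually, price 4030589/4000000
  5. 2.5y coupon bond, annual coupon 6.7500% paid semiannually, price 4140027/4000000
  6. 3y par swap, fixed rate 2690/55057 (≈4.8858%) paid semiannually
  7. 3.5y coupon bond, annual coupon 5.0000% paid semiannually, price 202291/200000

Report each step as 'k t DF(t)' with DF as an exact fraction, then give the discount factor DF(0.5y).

1 1/2 191/200
2 1 381/400
3 3/2 4727/5000
4 2 9089/10000
5 5/2 549/625
6 3 1731/2000
7 7/2 341/400
DF(0.5y) = 191/200 ≈ 0.955000

step 1 [0.5y] bond c/2=17/400: DF=(79647/80000 − 17/400·(0))/(1+17/400) = 191/200 ≈ 0.955000
step 2 [1y] zero: DF = P = 381/400 ≈ 0.952500
step 3 [1.5y] bond c/2=7/200: DF=(2090503/2000000 − 7/200·(0.955000+0.952500))/(1+7/200) = 4727/5000 ≈ 0.945400
step 4 [2y] bond c/2=21/800: DF=(4030589/4000000 − 21/800·(0.955000+0.952500+0.945400))/(1+21/800) = 9089/10000 ≈ 0.908900
step 5 [2.5y] bond c/2=27/800: DF=(4140027/4000000 − 27/800·(0.955000+0.952500+0.945400+0.908900))/(1+27/800) = 549/625 ≈ 0.878400
step 6 [3y] swap r/2=1345/55057: DF=(1 − 1345/55057·(0.955000+0.952500+0.945400+0.908900+0.878400))/(1+1345/55057) = 1731/2000 ≈ 0.865500
step 7 [3.5y] bond c/2=1/40: DF=(202291/200000 − 1/40·(0.955000+0.952500+0.945400+0.908900+0.878400+0.865500))/(1+1/40) = 341/400 ≈ 0.852500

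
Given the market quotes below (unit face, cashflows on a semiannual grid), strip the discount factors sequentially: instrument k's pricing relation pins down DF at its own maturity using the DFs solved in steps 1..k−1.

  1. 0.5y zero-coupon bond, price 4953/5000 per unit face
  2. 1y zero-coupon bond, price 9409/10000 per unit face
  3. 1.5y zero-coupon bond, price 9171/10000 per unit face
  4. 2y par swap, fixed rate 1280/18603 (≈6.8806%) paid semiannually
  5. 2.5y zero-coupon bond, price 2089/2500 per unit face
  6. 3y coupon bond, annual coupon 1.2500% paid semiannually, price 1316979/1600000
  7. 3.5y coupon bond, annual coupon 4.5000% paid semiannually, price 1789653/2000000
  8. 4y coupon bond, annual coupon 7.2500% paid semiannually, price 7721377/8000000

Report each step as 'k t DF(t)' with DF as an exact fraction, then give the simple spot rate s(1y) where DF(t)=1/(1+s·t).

step 1 [0.5y] zero: DF = P = 4953/5000 ≈ 0.990600
step 2 [1y] zero: DF = P = 9409/10000 ≈ 0.940900
step 3 [1.5y] zero: DF = P = 9171/10000 ≈ 0.917100
step 4 [2y] swap r/2=640/18603: DF=(1 − 640/18603·(0.990600+0.940900+0.917100))/(1+640/18603) = 109/125 ≈ 0.872000
step 5 [2.5y] zero: DF = P = 2089/2500 ≈ 0.835600
step 6 [3y] bond c/2=1/160: DF=(1316979/1600000 − 1/160·(0.990600+0.940900+0.917100+0.872000+0.835600))/(1+1/160) = 7897/10000 ≈ 0.789700
step 7 [3.5y] bond c/2=9/400: DF=(1789653/2000000 − 9/400·(0.990600+0.940900+0.917100+0.872000+0.835600+0.789700))/(1+9/400) = 303/400 ≈ 0.757500
step 8 [4y] bond c/2=29/800: DF=(7721377/8000000 − 29/800·(0.990600+0.940900+0.917100+0.872000+0.835600+0.789700+0.757500))/(1+29/800) = 7179/10000 ≈ 0.717900

1 1/2 4953/5000
2 1 9409/10000
3 3/2 9171/10000
4 2 109/125
5 5/2 2089/2500
6 3 7897/10000
7 7/2 303/400
8 4 7179/10000
s(1y) = (1/(9409/10000) − 1)/(1) = 591/9409 ≈ 6.2812%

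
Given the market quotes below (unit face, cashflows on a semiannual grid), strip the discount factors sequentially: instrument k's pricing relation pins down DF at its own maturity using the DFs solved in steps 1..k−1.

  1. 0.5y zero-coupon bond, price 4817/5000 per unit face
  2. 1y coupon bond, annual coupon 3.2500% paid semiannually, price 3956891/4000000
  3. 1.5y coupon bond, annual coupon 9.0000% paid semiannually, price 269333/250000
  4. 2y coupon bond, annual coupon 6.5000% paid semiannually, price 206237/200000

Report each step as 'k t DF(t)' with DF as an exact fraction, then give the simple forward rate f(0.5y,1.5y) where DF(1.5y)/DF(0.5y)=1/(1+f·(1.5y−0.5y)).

step 1 [0.5y] zero: DF = P = 4817/5000 ≈ 0.963400
step 2 [1y] bond c/2=13/800: DF=(3956891/4000000 − 13/800·(0.963400))/(1+13/800) = 479/500 ≈ 0.958000
step 3 [1.5y] bond c/2=9/200: DF=(269333/250000 − 9/200·(0.963400+0.958000))/(1+9/200) = 4741/5000 ≈ 0.948200
step 4 [2y] bond c/2=13/400: DF=(206237/200000 − 13/400·(0.963400+0.958000+0.948200))/(1+13/400) = 2271/2500 ≈ 0.908400

1 1/2 4817/5000
2 1 479/500
3 3/2 4741/5000
4 2 2271/2500
f(0.5y,1.5y) = ((4817/5000)/(4741/5000) − 1)/(1) = 76/4741 ≈ 1.6030%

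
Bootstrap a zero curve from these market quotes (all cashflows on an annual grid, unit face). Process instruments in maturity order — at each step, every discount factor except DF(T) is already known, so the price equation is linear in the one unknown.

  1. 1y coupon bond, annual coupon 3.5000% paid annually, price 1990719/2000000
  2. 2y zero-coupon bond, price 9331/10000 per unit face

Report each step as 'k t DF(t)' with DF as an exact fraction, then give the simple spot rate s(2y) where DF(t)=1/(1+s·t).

1 1 9617/10000
2 2 9331/10000
s(2y) = (1/(9331/10000) − 1)/(2) = 669/18662 ≈ 3.5848%

step 1 [1y] bond c/1=7/200: DF=(1990719/2000000 − 7/200·(0))/(1+7/200) = 9617/10000 ≈ 0.961700
step 2 [2y] zero: DF = P = 9331/10000 ≈ 0.933100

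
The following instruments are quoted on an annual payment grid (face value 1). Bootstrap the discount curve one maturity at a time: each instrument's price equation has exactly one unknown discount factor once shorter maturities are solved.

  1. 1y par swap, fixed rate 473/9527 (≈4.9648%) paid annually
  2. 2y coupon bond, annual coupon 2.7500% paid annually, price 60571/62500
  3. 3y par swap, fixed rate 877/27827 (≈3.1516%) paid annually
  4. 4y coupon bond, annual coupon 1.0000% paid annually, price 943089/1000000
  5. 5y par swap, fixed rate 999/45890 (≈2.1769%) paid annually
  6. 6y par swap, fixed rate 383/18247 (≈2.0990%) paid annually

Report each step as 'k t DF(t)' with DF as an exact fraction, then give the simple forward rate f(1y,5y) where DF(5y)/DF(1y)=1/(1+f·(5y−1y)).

step 1 [1y] swap r/1=473/9527: DF=(1 − 473/9527·(0))/(1+473/9527) = 9527/10000 ≈ 0.952700
step 2 [2y] bond c/1=11/400: DF=(60571/62500 − 11/400·(0.952700))/(1+11/400) = 9177/10000 ≈ 0.917700
step 3 [3y] swap r/1=877/27827: DF=(1 − 877/27827·(0.952700+0.917700))/(1+877/27827) = 9123/10000 ≈ 0.912300
step 4 [4y] bond c/1=1/100: DF=(943089/1000000 − 1/100·(0.952700+0.917700+0.912300))/(1+1/100) = 4531/5000 ≈ 0.906200
step 5 [5y] swap r/1=999/45890: DF=(1 − 999/45890·(0.952700+0.917700+0.912300+0.906200))/(1+999/45890) = 9001/10000 ≈ 0.900100
step 6 [6y] swap r/1=383/18247: DF=(1 − 383/18247·(0.952700+0.917700+0.912300+0.906200+0.900100))/(1+383/18247) = 8851/10000 ≈ 0.885100

1 1 9527/10000
2 2 9177/10000
3 3 9123/10000
4 4 4531/5000
5 5 9001/10000
6 6 8851/10000
f(1y,5y) = ((9527/10000)/(9001/10000) − 1)/(4) = 263/18002 ≈ 1.4609%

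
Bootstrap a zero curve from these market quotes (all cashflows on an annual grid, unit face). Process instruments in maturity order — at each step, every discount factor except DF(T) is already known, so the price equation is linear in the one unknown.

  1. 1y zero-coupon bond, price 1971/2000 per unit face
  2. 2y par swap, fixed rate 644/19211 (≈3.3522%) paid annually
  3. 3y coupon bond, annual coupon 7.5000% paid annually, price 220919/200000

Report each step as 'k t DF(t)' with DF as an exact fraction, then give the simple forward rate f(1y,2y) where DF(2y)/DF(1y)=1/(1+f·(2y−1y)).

step 1 [1y] zero: DF = P = 1971/2000 ≈ 0.985500
step 2 [2y] swap r/1=644/19211: DF=(1 − 644/19211·(0.985500))/(1+644/19211) = 2339/2500 ≈ 0.935600
step 3 [3y] bond c/1=3/40: DF=(220919/200000 − 3/40·(0.985500+0.935600))/(1+3/40) = 1787/2000 ≈ 0.893500

1 1 1971/2000
2 2 2339/2500
3 3 1787/2000
f(1y,2y) = ((1971/2000)/(2339/2500) − 1)/(1) = 499/9356 ≈ 5.3335%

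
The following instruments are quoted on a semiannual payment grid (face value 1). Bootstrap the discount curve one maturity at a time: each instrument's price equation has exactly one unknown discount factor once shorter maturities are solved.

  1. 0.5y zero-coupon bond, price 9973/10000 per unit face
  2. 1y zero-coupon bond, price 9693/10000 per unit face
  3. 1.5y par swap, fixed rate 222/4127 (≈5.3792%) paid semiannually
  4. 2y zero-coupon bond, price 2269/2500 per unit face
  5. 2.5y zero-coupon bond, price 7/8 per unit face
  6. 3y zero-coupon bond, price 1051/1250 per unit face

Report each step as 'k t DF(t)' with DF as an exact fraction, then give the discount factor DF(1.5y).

1 1/2 9973/10000
2 1 9693/10000
3 3/2 9223/10000
4 2 2269/2500
5 5/2 7/8
6 3 1051/1250
DF(1.5y) = 9223/10000 ≈ 0.922300

step 1 [0.5y] zero: DF = P = 9973/10000 ≈ 0.997300
step 2 [1y] zero: DF = P = 9693/10000 ≈ 0.969300
step 3 [1.5y] swap r/2=111/4127: DF=(1 − 111/4127·(0.997300+0.969300))/(1+111/4127) = 9223/10000 ≈ 0.922300
step 4 [2y] zero: DF = P = 2269/2500 ≈ 0.907600
step 5 [2.5y] zero: DF = P = 7/8 ≈ 0.875000
step 6 [3y] zero: DF = P = 1051/1250 ≈ 0.840800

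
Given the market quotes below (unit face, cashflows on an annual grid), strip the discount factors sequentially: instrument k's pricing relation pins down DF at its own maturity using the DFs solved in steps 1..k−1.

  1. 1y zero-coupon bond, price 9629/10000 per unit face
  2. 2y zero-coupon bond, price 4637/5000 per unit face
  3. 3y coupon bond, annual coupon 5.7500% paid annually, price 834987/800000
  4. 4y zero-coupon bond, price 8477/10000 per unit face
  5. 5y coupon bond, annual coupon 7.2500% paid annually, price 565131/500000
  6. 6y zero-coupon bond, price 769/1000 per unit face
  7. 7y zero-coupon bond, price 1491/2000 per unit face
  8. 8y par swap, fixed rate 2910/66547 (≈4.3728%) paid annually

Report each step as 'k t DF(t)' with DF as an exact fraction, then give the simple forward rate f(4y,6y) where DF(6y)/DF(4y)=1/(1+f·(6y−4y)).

1 1 9629/10000
2 2 4637/5000
3 3 4421/5000
4 4 8477/10000
5 5 809/1000
6 6 769/1000
7 7 1491/2000
8 8 709/1000
f(4y,6y) = ((8477/10000)/(769/1000) − 1)/(2) = 787/15380 ≈ 5.1170%

step 1 [1y] zero: DF = P = 9629/10000 ≈ 0.962900
step 2 [2y] zero: DF = P = 4637/5000 ≈ 0.927400
step 3 [3y] bond c/1=23/400: DF=(834987/800000 − 23/400·(0.962900+0.927400))/(1+23/400) = 4421/5000 ≈ 0.884200
step 4 [4y] zero: DF = P = 8477/10000 ≈ 0.847700
step 5 [5y] bond c/1=29/400: DF=(565131/500000 − 29/400·(0.962900+0.927400+0.884200+0.847700))/(1+29/400) = 809/1000 ≈ 0.809000
step 6 [6y] zero: DF = P = 769/1000 ≈ 0.769000
step 7 [7y] zero: DF = P = 1491/2000 ≈ 0.745500
step 8 [8y] swap r/1=2910/66547: DF=(1 − 2910/66547·(0.962900+0.927400+0.884200+0.847700+0.809000+0.769000+0.745500))/(1+2910/66547) = 709/1000 ≈ 0.709000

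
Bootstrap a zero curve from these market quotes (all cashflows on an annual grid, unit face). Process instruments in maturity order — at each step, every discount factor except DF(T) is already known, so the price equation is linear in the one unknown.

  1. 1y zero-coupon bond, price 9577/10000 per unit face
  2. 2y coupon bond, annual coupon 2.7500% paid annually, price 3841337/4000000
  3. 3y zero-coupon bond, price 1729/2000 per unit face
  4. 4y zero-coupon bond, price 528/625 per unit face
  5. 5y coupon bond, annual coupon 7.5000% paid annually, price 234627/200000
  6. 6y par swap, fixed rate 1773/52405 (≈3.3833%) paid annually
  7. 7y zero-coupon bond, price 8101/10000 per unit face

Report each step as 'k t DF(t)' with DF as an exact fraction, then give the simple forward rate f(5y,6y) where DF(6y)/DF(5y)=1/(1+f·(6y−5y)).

step 1 [1y] zero: DF = P = 9577/10000 ≈ 0.957700
step 2 [2y] bond c/1=11/400: DF=(3841337/4000000 − 11/400·(0.957700))/(1+11/400) = 909/1000 ≈ 0.909000
step 3 [3y] zero: DF = P = 1729/2000 ≈ 0.864500
step 4 [4y] zero: DF = P = 528/625 ≈ 0.844800
step 5 [5y] bond c/1=3/40: DF=(234627/200000 − 3/40·(0.957700+0.909000+0.864500+0.844800))/(1+3/40) = 4209/5000 ≈ 0.841800
step 6 [6y] swap r/1=1773/52405: DF=(1 − 1773/52405·(0.957700+0.909000+0.864500+0.844800+0.841800))/(1+1773/52405) = 8227/10000 ≈ 0.822700
step 7 [7y] zero: DF = P = 8101/10000 ≈ 0.810100

1 1 9577/10000
2 2 909/1000
3 3 1729/2000
4 4 528/625
5 5 4209/5000
6 6 8227/10000
7 7 8101/10000
f(5y,6y) = ((4209/5000)/(8227/10000) − 1)/(1) = 191/8227 ≈ 2.3216%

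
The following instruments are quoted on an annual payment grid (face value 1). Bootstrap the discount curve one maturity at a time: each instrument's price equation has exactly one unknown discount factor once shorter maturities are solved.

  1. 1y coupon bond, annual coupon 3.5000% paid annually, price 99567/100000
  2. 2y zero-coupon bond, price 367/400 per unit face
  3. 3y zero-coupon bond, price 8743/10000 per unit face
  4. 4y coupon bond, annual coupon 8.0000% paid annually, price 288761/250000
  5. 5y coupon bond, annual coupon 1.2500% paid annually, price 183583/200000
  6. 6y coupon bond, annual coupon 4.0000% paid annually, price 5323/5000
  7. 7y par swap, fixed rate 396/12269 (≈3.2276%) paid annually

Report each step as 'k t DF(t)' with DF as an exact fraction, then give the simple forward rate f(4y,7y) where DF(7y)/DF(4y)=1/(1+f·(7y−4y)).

step 1 [1y] bond c/1=7/200: DF=(99567/100000 − 7/200·(0))/(1+7/200) = 481/500 ≈ 0.962000
step 2 [2y] zero: DF = P = 367/400 ≈ 0.917500
step 3 [3y] zero: DF = P = 8743/10000 ≈ 0.874300
step 4 [4y] bond c/1=2/25: DF=(288761/250000 − 2/25·(0.962000+0.917500+0.874300))/(1+2/25) = 1731/2000 ≈ 0.865500
step 5 [5y] bond c/1=1/80: DF=(183583/200000 − 1/80·(0.962000+0.917500+0.874300+0.865500))/(1+1/80) = 8619/10000 ≈ 0.861900
step 6 [6y] bond c/1=1/25: DF=(5323/5000 − 1/25·(0.962000+0.917500+0.874300+0.865500+0.861900))/(1+1/25) = 8513/10000 ≈ 0.851300
step 7 [7y] swap r/1=396/12269: DF=(1 − 396/12269·(0.962000+0.917500+0.874300+0.865500+0.861900+0.851300))/(1+396/12269) = 401/500 ≈ 0.802000

1 1 481/500
2 2 367/400
3 3 8743/10000
4 4 1731/2000
5 5 8619/10000
6 6 8513/10000
7 7 401/500
f(4y,7y) = ((1731/2000)/(401/500) − 1)/(3) = 127/4812 ≈ 2.6392%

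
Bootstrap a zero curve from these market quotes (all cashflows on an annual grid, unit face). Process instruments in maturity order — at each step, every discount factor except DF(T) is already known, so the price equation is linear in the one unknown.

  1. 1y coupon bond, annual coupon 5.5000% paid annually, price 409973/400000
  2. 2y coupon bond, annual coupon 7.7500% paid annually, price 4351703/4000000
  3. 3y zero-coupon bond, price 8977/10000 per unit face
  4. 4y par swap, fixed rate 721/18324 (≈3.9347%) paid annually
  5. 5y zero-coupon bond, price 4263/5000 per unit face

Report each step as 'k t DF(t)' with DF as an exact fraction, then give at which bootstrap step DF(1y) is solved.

1 1 1943/2000
2 2 4699/5000
3 3 8977/10000
4 4 4279/5000
5 5 4263/5000
DF(1y) is solved at step 1

step 1 [1y] bond c/1=11/200: DF=(409973/400000 − 11/200·(0))/(1+11/200) = 1943/2000 ≈ 0.971500
step 2 [2y] bond c/1=31/400: DF=(4351703/4000000 − 31/400·(0.971500))/(1+31/400) = 4699/5000 ≈ 0.939800
step 3 [3y] zero: DF = P = 8977/10000 ≈ 0.897700
step 4 [4y] swap r/1=721/18324: DF=(1 − 721/18324·(0.971500+0.939800+0.897700))/(1+721/18324) = 4279/5000 ≈ 0.855800
step 5 [5y] zero: DF = P = 4263/5000 ≈ 0.852600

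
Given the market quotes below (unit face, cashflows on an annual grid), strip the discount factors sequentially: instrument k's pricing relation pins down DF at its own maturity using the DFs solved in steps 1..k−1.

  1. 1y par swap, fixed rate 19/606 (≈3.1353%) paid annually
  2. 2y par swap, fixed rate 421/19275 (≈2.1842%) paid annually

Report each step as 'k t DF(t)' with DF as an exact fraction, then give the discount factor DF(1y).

step 1 [1y] swap r/1=19/606: DF=(1 − 19/606·(0))/(1+19/606) = 606/625 ≈ 0.969600
step 2 [2y] swap r/1=421/19275: DF=(1 − 421/19275·(0.969600))/(1+421/19275) = 9579/10000 ≈ 0.957900

1 1 606/625
2 2 9579/10000
DF(1y) = 606/625 ≈ 0.969600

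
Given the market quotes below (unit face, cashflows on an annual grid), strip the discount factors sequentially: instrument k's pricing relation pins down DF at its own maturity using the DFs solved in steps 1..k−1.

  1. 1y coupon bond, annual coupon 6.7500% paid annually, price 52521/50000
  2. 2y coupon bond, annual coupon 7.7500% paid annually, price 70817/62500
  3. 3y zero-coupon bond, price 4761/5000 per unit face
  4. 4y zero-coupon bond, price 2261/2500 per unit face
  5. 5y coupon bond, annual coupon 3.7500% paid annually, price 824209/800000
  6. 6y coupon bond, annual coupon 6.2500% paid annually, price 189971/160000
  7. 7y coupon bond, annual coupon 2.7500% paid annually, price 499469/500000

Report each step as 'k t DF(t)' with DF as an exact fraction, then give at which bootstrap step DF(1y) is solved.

step 1 [1y] bond c/1=27/400: DF=(52521/50000 − 27/400·(0))/(1+27/400) = 123/125 ≈ 0.984000
step 2 [2y] bond c/1=31/400: DF=(70817/62500 − 31/400·(0.984000))/(1+31/400) = 613/625 ≈ 0.980800
step 3 [3y] zero: DF = P = 4761/5000 ≈ 0.952200
step 4 [4y] zero: DF = P = 2261/2500 ≈ 0.904400
step 5 [5y] bond c/1=3/80: DF=(824209/800000 − 3/80·(0.984000+0.980800+0.952200+0.904400))/(1+3/80) = 8549/10000 ≈ 0.854900
step 6 [6y] bond c/1=1/16: DF=(189971/160000 − 1/16·(0.984000+0.980800+0.952200+0.904400+0.854900))/(1+1/16) = 1053/1250 ≈ 0.842400
step 7 [7y] bond c/1=11/400: DF=(499469/500000 − 11/400·(0.984000+0.980800+0.952200+0.904400+0.854900+0.842400))/(1+11/400) = 1649/2000 ≈ 0.824500

1 1 123/125
2 2 613/625
3 3 4761/5000
4 4 2261/2500
5 5 8549/10000
6 6 1053/1250
7 7 1649/2000
DF(1y) is solved at step 1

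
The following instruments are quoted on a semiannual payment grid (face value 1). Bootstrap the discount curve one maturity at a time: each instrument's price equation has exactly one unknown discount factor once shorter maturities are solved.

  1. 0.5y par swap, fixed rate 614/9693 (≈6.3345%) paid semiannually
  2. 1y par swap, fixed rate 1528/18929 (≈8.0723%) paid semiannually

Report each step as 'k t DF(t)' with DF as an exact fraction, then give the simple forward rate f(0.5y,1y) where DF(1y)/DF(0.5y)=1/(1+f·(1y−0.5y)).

step 1 [0.5y] swap r/2=307/9693: DF=(1 − 307/9693·(0))/(1+307/9693) = 9693/10000 ≈ 0.969300
step 2 [1y] swap r/2=764/18929: DF=(1 − 764/18929·(0.969300))/(1+764/18929) = 2309/2500 ≈ 0.923600

1 1/2 9693/10000
2 1 2309/2500
f(0.5y,1y) = ((9693/10000)/(2309/2500) − 1)/(1/2) = 457/4618 ≈ 9.8961%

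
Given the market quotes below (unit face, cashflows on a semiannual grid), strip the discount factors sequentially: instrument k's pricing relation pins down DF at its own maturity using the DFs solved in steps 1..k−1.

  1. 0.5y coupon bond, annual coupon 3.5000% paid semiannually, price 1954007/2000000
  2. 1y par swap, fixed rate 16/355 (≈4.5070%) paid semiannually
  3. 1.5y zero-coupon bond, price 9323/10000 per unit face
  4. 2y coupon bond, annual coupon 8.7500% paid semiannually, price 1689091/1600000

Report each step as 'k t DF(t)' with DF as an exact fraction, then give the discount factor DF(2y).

1 1/2 4801/5000
2 1 598/625
3 3/2 9323/10000
4 2 223/250
DF(2y) = 223/250 ≈ 0.892000

step 1 [0.5y] bond c/2=7/400: DF=(1954007/2000000 − 7/400·(0))/(1+7/400) = 4801/5000 ≈ 0.960200
step 2 [1y] swap r/2=8/355: DF=(1 − 8/355·(0.960200))/(1+8/355) = 598/625 ≈ 0.956800
step 3 [1.5y] zero: DF = P = 9323/10000 ≈ 0.932300
step 4 [2y] bond c/2=7/160: DF=(1689091/1600000 − 7/160·(0.960200+0.956800+0.932300))/(1+7/160) = 223/250 ≈ 0.892000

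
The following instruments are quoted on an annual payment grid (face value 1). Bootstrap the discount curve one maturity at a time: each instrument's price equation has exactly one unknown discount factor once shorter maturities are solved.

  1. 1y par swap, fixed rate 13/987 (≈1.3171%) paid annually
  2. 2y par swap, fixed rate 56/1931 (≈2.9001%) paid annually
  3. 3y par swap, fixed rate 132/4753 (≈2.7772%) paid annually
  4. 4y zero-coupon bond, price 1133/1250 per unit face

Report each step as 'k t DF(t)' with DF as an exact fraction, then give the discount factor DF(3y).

step 1 [1y] swap r/1=13/987: DF=(1 − 13/987·(0))/(1+13/987) = 987/1000 ≈ 0.987000
step 2 [2y] swap r/1=56/1931: DF=(1 − 56/1931·(0.987000))/(1+56/1931) = 118/125 ≈ 0.944000
step 3 [3y] swap r/1=132/4753: DF=(1 − 132/4753·(0.987000+0.944000))/(1+132/4753) = 1151/1250 ≈ 0.920800
step 4 [4y] zero: DF = P = 1133/1250 ≈ 0.906400

1 1 987/1000
2 2 118/125
3 3 1151/1250
4 4 1133/1250
DF(3y) = 1151/1250 ≈ 0.920800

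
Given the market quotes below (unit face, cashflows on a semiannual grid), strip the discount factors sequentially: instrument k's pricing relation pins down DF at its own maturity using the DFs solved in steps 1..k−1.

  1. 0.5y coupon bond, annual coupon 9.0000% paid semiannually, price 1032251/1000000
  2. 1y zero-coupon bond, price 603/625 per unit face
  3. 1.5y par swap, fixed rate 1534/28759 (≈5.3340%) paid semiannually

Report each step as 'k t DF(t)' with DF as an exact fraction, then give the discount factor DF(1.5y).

1 1/2 4939/5000
2 1 603/625
3 3/2 9233/10000
DF(1.5y) = 9233/10000 ≈ 0.923300

step 1 [0.5y] bond c/2=9/200: DF=(1032251/1000000 − 9/200·(0))/(1+9/200) = 4939/5000 ≈ 0.987800
step 2 [1y] zero: DF = P = 603/625 ≈ 0.964800
step 3 [1.5y] swap r/2=767/28759: DF=(1 − 767/28759·(0.987800+0.964800))/(1+767/28759) = 9233/10000 ≈ 0.923300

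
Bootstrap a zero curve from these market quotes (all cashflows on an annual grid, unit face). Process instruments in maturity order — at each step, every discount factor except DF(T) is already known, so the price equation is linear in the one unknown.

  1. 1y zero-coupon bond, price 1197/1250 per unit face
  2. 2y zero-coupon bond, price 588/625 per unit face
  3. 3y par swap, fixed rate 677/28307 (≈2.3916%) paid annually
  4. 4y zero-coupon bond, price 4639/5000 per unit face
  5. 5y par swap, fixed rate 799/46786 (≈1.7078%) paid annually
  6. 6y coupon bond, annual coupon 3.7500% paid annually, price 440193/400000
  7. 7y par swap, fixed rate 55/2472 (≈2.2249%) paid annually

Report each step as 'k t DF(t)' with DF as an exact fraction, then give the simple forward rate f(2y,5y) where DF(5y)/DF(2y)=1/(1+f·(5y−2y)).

1 1 1197/1250
2 2 588/625
3 3 9323/10000
4 4 4639/5000
5 5 9201/10000
6 6 2229/2500
7 7 857/1000
f(2y,5y) = ((588/625)/(9201/10000) − 1)/(3) = 23/3067 ≈ 0.7499%

step 1 [1y] zero: DF = P = 1197/1250 ≈ 0.957600
step 2 [2y] zero: DF = P = 588/625 ≈ 0.940800
step 3 [3y] swap r/1=677/28307: DF=(1 − 677/28307·(0.957600+0.940800))/(1+677/28307) = 9323/10000 ≈ 0.932300
step 4 [4y] zero: DF = P = 4639/5000 ≈ 0.927800
step 5 [5y] swap r/1=799/46786: DF=(1 − 799/46786·(0.957600+0.940800+0.932300+0.927800))/(1+799/46786) = 9201/10000 ≈ 0.920100
step 6 [6y] bond c/1=3/80: DF=(440193/400000 − 3/80·(0.957600+0.940800+0.932300+0.927800+0.920100))/(1+3/80) = 2229/2500 ≈ 0.891600
step 7 [7y] swap r/1=55/2472: DF=(1 − 55/2472·(0.957600+0.940800+0.932300+0.927800+0.920100+0.891600))/(1+55/2472) = 857/1000 ≈ 0.857000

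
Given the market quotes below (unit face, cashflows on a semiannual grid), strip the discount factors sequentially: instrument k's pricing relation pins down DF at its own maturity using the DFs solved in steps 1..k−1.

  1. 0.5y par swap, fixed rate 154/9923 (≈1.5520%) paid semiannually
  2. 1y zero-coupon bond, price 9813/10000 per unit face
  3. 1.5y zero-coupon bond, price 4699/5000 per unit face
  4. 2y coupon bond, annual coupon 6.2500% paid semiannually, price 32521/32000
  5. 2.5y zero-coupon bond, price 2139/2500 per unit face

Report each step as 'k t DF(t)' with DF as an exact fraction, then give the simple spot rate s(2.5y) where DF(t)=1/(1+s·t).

step 1 [0.5y] swap r/2=77/9923: DF=(1 − 77/9923·(0))/(1+77/9923) = 9923/10000 ≈ 0.992300
step 2 [1y] zero: DF = P = 9813/10000 ≈ 0.981300
step 3 [1.5y] zero: DF = P = 4699/5000 ≈ 0.939800
step 4 [2y] bond c/2=1/32: DF=(32521/32000 − 1/32·(0.992300+0.981300+0.939800))/(1+1/32) = 2243/2500 ≈ 0.897200
step 5 [2.5y] zero: DF = P = 2139/2500 ≈ 0.855600

1 1/2 9923/10000
2 1 9813/10000
3 3/2 4699/5000
4 2 2243/2500
5 5/2 2139/2500
s(2.5y) = (1/(2139/2500) − 1)/(5/2) = 722/10695 ≈ 6.7508%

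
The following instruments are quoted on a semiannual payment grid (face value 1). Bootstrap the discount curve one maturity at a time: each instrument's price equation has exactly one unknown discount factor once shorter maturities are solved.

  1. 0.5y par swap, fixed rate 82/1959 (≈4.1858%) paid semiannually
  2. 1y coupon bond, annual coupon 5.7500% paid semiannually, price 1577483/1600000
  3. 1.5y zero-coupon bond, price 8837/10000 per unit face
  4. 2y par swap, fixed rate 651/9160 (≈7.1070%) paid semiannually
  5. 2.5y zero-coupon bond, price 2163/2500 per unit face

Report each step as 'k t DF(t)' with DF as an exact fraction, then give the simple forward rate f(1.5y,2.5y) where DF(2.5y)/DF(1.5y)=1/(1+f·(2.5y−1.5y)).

1 1/2 1959/2000
2 1 931/1000
3 3/2 8837/10000
4 2 4349/5000
5 5/2 2163/2500
f(1.5y,2.5y) = ((8837/10000)/(2163/2500) − 1)/(1) = 185/8652 ≈ 2.1382%

step 1 [0.5y] swap r/2=41/1959: DF=(1 − 41/1959·(0))/(1+41/1959) = 1959/2000 ≈ 0.979500
step 2 [1y] bond c/2=23/800: DF=(1577483/1600000 − 23/800·(0.979500))/(1+23/800) = 931/1000 ≈ 0.931000
step 3 [1.5y] zero: DF = P = 8837/10000 ≈ 0.883700
step 4 [2y] swap r/2=651/18320: DF=(1 − 651/18320·(0.979500+0.931000+0.883700))/(1+651/18320) = 4349/5000 ≈ 0.869800
step 5 [2.5y] zero: DF = P = 2163/2500 ≈ 0.865200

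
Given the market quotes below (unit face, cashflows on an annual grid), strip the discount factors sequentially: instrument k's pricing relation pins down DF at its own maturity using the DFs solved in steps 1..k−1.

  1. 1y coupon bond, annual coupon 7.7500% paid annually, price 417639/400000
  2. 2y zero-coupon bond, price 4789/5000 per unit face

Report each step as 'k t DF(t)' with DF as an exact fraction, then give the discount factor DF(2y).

step 1 [1y] bond c/1=31/400: DF=(417639/400000 − 31/400·(0))/(1+31/400) = 969/1000 ≈ 0.969000
step 2 [2y] zero: DF = P = 4789/5000 ≈ 0.957800

1 1 969/1000
2 2 4789/5000
DF(2y) = 4789/5000 ≈ 0.957800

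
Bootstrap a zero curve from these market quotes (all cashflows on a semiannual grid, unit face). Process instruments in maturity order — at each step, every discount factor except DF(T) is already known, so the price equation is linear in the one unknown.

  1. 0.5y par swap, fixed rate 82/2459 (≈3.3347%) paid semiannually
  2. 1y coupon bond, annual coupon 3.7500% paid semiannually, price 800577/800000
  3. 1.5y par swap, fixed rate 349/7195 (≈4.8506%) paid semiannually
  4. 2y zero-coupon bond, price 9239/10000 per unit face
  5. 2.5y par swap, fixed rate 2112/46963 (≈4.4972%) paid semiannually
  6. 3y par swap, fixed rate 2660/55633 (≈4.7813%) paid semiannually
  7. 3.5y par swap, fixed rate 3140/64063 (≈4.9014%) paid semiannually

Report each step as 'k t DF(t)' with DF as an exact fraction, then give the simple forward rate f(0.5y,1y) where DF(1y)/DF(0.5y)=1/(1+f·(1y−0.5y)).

1 1/2 2459/2500
2 1 4821/5000
3 3/2 4651/5000
4 2 9239/10000
5 5/2 559/625
6 3 867/1000
7 7/2 843/1000
f(0.5y,1y) = ((2459/2500)/(4821/5000) − 1)/(1/2) = 194/4821 ≈ 4.0241%

step 1 [0.5y] swap r/2=41/2459: DF=(1 − 41/2459·(0))/(1+41/2459) = 2459/2500 ≈ 0.983600
step 2 [1y] bond c/2=3/160: DF=(800577/800000 − 3/160·(0.983600))/(1+3/160) = 4821/5000 ≈ 0.964200
step 3 [1.5y] swap r/2=349/14390: DF=(1 − 349/14390·(0.983600+0.964200))/(1+349/14390) = 4651/5000 ≈ 0.930200
step 4 [2y] zero: DF = P = 9239/10000 ≈ 0.923900
step 5 [2.5y] swap r/2=1056/46963: DF=(1 − 1056/46963·(0.983600+0.964200+0.930200+0.923900))/(1+1056/46963) = 559/625 ≈ 0.894400
step 6 [3y] swap r/2=1330/55633: DF=(1 − 1330/55633·(0.983600+0.964200+0.930200+0.923900+0.894400))/(1+1330/55633) = 867/1000 ≈ 0.867000
step 7 [3.5y] swap r/2=1570/64063: DF=(1 − 1570/64063·(0.983600+0.964200+0.930200+0.923900+0.894400+0.867000))/(1+1570/64063) = 843/1000 ≈ 0.843000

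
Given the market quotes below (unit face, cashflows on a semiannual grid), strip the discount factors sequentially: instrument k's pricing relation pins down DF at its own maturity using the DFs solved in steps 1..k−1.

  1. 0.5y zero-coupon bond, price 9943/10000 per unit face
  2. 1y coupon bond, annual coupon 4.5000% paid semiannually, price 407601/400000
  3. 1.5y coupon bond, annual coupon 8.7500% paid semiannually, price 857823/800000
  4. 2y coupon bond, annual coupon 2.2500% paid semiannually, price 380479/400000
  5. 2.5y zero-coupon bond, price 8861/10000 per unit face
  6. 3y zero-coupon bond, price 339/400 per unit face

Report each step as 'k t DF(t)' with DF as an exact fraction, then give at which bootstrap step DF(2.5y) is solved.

1 1/2 9943/10000
2 1 9747/10000
3 3/2 1181/1250
4 2 4541/5000
5 5/2 8861/10000
6 3 339/400
DF(2.5y) is solved at step 5

step 1 [0.5y] zero: DF = P = 9943/10000 ≈ 0.994300
step 2 [1y] bond c/2=9/400: DF=(407601/400000 − 9/400·(0.994300))/(1+9/400) = 9747/10000 ≈ 0.974700
step 3 [1.5y] bond c/2=7/160: DF=(857823/800000 − 7/160·(0.994300+0.974700))/(1+7/160) = 1181/1250 ≈ 0.944800
step 4 [2y] bond c/2=9/800: DF=(380479/400000 − 9/800·(0.994300+0.974700+0.944800))/(1+9/800) = 4541/5000 ≈ 0.908200
step 5 [2.5y] zero: DF = P = 8861/10000 ≈ 0.886100
step 6 [3y] zero: DF = P = 339/400 ≈ 0.847500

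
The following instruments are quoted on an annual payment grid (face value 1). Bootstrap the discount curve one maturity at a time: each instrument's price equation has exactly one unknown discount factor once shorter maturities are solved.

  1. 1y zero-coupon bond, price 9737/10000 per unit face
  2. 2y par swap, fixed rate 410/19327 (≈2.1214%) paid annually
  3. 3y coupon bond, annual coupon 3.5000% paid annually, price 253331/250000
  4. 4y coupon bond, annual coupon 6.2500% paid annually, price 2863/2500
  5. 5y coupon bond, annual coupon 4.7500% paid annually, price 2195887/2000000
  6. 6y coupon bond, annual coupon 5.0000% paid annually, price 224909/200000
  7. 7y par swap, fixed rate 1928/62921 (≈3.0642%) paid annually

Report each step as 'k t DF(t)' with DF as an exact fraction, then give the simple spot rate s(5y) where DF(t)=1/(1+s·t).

1 1 9737/10000
2 2 959/1000
3 3 9137/10000
4 4 569/625
5 5 4389/5000
6 6 8503/10000
7 7 1009/1250
s(5y) = (1/(4389/5000) − 1)/(5) = 611/21945 ≈ 2.7842%

step 1 [1y] zero: DF = P = 9737/10000 ≈ 0.973700
step 2 [2y] swap r/1=410/19327: DF=(1 − 410/19327·(0.973700))/(1+410/19327) = 959/1000 ≈ 0.959000
step 3 [3y] bond c/1=7/200: DF=(253331/250000 − 7/200·(0.973700+0.959000))/(1+7/200) = 9137/10000 ≈ 0.913700
step 4 [4y] bond c/1=1/16: DF=(2863/2500 − 1/16·(0.973700+0.959000+0.913700))/(1+1/16) = 569/625 ≈ 0.910400
step 5 [5y] bond c/1=19/400: DF=(2195887/2000000 − 19/400·(0.973700+0.959000+0.913700+0.910400))/(1+19/400) = 4389/5000 ≈ 0.877800
step 6 [6y] bond c/1=1/20: DF=(224909/200000 − 1/20·(0.973700+0.959000+0.913700+0.910400+0.877800))/(1+1/20) = 8503/10000 ≈ 0.850300
step 7 [7y] swap r/1=1928/62921: DF=(1 − 1928/62921·(0.973700+0.959000+0.913700+0.910400+0.877800+0.850300))/(1+1928/62921) = 1009/1250 ≈ 0.807200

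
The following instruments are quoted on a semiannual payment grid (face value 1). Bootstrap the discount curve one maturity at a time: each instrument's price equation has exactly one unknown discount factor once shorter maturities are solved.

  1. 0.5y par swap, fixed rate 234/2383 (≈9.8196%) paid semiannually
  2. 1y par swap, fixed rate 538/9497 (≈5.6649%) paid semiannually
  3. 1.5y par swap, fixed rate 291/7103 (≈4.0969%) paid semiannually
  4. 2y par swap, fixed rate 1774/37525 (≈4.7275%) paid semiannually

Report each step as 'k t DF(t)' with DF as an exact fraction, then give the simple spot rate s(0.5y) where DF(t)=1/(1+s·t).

step 1 [0.5y] swap r/2=117/2383: DF=(1 − 117/2383·(0))/(1+117/2383) = 2383/2500 ≈ 0.953200
step 2 [1y] swap r/2=269/9497: DF=(1 − 269/9497·(0.953200))/(1+269/9497) = 4731/5000 ≈ 0.946200
step 3 [1.5y] swap r/2=291/14206: DF=(1 − 291/14206·(0.953200+0.946200))/(1+291/14206) = 4709/5000 ≈ 0.941800
step 4 [2y] swap r/2=887/37525: DF=(1 − 887/37525·(0.953200+0.946200+0.941800))/(1+887/37525) = 9113/10000 ≈ 0.911300

1 1/2 2383/2500
2 1 4731/5000
3 3/2 4709/5000
4 2 9113/10000
s(0.5y) = (1/(2383/2500) − 1)/(1/2) = 234/2383 ≈ 9.8196%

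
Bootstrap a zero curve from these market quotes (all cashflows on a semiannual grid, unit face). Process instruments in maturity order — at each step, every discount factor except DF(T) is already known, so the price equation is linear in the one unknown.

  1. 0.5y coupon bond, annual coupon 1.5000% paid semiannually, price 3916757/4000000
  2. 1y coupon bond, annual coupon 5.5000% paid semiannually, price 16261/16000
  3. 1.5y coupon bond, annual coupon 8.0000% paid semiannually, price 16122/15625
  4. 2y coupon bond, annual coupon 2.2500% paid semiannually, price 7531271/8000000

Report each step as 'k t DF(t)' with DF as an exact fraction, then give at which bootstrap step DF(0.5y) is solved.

1 1/2 9719/10000
2 1 9631/10000
3 3/2 9177/10000
4 2 562/625
DF(0.5y) is solved at step 1

step 1 [0.5y] bond c/2=3/400: DF=(3916757/4000000 − 3/400·(0))/(1+3/400) = 9719/10000 ≈ 0.971900
step 2 [1y] bond c/2=11/400: DF=(16261/16000 − 11/400·(0.971900))/(1+11/400) = 9631/10000 ≈ 0.963100
step 3 [1.5y] bond c/2=1/25: DF=(16122/15625 − 1/25·(0.971900+0.963100))/(1+1/25) = 9177/10000 ≈ 0.917700
step 4 [2y] bond c/2=9/800: DF=(7531271/8000000 − 9/800·(0.971900+0.963100+0.917700))/(1+9/800) = 562/625 ≈ 0.899200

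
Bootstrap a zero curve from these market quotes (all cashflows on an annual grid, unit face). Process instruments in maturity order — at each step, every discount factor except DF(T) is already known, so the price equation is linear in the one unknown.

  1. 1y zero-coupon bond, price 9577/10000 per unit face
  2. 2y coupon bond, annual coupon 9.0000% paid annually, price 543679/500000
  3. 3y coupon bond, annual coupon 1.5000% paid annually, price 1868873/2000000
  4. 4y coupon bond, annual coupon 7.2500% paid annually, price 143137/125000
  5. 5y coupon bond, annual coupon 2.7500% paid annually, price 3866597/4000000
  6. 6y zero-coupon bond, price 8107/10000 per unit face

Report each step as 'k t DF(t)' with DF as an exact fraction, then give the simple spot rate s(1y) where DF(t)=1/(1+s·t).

step 1 [1y] zero: DF = P = 9577/10000 ≈ 0.957700
step 2 [2y] bond c/1=9/100: DF=(543679/500000 − 9/100·(0.957700))/(1+9/100) = 1837/2000 ≈ 0.918500
step 3 [3y] bond c/1=3/200: DF=(1868873/2000000 − 3/200·(0.957700+0.918500))/(1+3/200) = 8929/10000 ≈ 0.892900
step 4 [4y] bond c/1=29/400: DF=(143137/125000 − 29/400·(0.957700+0.918500+0.892900))/(1+29/400) = 1761/2000 ≈ 0.880500
step 5 [5y] bond c/1=11/400: DF=(3866597/4000000 − 11/400·(0.957700+0.918500+0.892900+0.880500))/(1+11/400) = 8431/10000 ≈ 0.843100
step 6 [6y] zero: DF = P = 8107/10000 ≈ 0.810700

1 1 9577/10000
2 2 1837/2000
3 3 8929/10000
4 4 1761/2000
5 5 8431/10000
6 6 8107/10000
s(1y) = (1/(9577/10000) − 1)/(1) = 423/9577 ≈ 4.4168%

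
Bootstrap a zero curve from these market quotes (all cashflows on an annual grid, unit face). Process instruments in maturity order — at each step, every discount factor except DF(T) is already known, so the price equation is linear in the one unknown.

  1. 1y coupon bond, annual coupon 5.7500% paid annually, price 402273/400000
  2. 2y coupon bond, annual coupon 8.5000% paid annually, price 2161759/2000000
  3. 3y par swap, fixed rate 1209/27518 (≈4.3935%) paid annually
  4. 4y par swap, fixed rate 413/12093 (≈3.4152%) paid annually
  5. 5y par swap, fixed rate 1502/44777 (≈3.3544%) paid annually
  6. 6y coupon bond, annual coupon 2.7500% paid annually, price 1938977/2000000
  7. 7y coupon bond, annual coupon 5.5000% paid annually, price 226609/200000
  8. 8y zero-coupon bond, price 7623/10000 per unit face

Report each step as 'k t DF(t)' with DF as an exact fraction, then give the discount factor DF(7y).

1 1 951/1000
2 2 9217/10000
3 3 8791/10000
4 4 8761/10000
5 5 4249/5000
6 6 8237/10000
7 7 997/1250
8 8 7623/10000
DF(7y) = 997/1250 ≈ 0.797600

step 1 [1y] bond c/1=23/400: DF=(402273/400000 − 23/400·(0))/(1+23/400) = 951/1000 ≈ 0.951000
step 2 [2y] bond c/1=17/200: DF=(2161759/2000000 − 17/200·(0.951000))/(1+17/200) = 9217/10000 ≈ 0.921700
step 3 [3y] swap r/1=1209/27518: DF=(1 − 1209/27518·(0.951000+0.921700))/(1+1209/27518) = 8791/10000 ≈ 0.879100
step 4 [4y] swap r/1=413/12093: DF=(1 − 413/12093·(0.951000+0.921700+0.879100))/(1+413/12093) = 8761/10000 ≈ 0.876100
step 5 [5y] swap r/1=1502/44777: DF=(1 − 1502/44777·(0.951000+0.921700+0.879100+0.876100))/(1+1502/44777) = 4249/5000 ≈ 0.849800
step 6 [6y] bond c/1=11/400: DF=(1938977/2000000 − 11/400·(0.951000+0.921700+0.879100+0.876100+0.849800))/(1+11/400) = 8237/10000 ≈ 0.823700
step 7 [7y] bond c/1=11/200: DF=(226609/200000 − 11/200·(0.951000+0.921700+0.879100+0.876100+0.849800+0.823700))/(1+11/200) = 997/1250 ≈ 0.797600
step 8 [8y] zero: DF = P = 7623/10000 ≈ 0.762300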